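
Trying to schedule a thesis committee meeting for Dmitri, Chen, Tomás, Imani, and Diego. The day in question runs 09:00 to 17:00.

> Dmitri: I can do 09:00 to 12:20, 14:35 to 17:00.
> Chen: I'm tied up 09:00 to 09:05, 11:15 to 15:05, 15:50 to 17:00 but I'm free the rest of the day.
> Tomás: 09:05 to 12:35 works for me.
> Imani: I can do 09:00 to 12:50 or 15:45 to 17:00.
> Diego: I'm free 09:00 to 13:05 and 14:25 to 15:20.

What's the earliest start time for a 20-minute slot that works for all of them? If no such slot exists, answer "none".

Dmitri free: 09:00-12:20, 14:35-17:00.
Chen free: 09:05-11:15, 15:05-15:50 (invert busy blocks within the working day).
Tomás free: 09:05-12:35.
Imani free: 09:00-12:50, 15:45-17:00.
Diego free: 09:00-13:05, 14:25-15:20.
Dmitri ∩ Chen: 09:05-11:15, 15:05-15:50.
Dmitri ∩ Chen ∩ Tomás: 09:05-11:15.
Dmitri ∩ Chen ∩ Tomás ∩ Imani: 09:05-11:15.
Dmitri ∩ Chen ∩ Tomás ∩ Imani ∩ Diego: 09:05-11:15.
The first common window of at least 20 minutes is 09:05-11:15, so the earliest start is 09:05.

09:05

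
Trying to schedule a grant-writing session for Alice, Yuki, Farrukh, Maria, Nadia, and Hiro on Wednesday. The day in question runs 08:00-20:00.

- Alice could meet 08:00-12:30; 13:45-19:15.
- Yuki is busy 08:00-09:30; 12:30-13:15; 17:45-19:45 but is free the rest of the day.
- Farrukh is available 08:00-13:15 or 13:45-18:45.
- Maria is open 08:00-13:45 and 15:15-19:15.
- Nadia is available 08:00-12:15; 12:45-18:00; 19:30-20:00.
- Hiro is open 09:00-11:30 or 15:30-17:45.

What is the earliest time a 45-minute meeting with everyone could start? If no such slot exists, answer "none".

09:30

Alice free: 08:00-12:30, 13:45-19:15.
Yuki free: 09:30-12:30, 13:15-17:45, 19:45-20:00 (invert busy blocks within the working day).
Farrukh free: 08:00-13:15, 13:45-18:45.
Maria free: 08:00-13:45, 15:15-19:15.
Nadia free: 08:00-12:15, 12:45-18:00, 19:30-20:00.
Hiro free: 09:00-11:30, 15:30-17:45.
Alice ∩ Yuki: 09:30-12:30, 13:45-17:45.
Alice ∩ Yuki ∩ Farrukh: 09:30-12:30, 13:45-17:45.
Alice ∩ Yuki ∩ Farrukh ∩ Maria: 09:30-12:30, 15:15-17:45.
Alice ∩ Yuki ∩ Farrukh ∩ Maria ∩ Nadia: 09:30-12:15, 15:15-17:45.
Alice ∩ Yuki ∩ Farrukh ∩ Maria ∩ Nadia ∩ Hiro: 09:30-11:30, 15:30-17:45.
The first common window of at least 45 minutes is 09:30-11:30, so the earliest start is 09:30.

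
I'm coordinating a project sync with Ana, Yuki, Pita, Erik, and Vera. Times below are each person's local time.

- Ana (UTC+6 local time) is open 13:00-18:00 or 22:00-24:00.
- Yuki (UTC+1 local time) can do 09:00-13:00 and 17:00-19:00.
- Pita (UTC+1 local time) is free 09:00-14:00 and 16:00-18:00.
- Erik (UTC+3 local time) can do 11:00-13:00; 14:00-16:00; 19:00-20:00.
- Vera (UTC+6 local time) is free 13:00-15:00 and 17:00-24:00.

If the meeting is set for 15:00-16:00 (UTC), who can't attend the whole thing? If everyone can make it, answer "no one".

Ana in UTC: 07:00-12:00, 16:00-18:00 (subtract 6h to convert from UTC+6).
Yuki in UTC: 08:00-12:00, 16:00-18:00 (subtract 1h to convert from UTC+1).
Pita in UTC: 08:00-13:00, 15:00-17:00 (subtract 1h to convert from UTC+1).
Erik in UTC: 08:00-10:00, 11:00-13:00, 16:00-17:00 (subtract 3h to convert from UTC+3).
Vera in UTC: 07:00-09:00, 11:00-18:00 (subtract 6h to convert from UTC+6).
Ana: not fully free for 15:00-16:00. Yuki: not fully free for 15:00-16:00. Pita: free for 15:00-16:00. Erik: not fully free for 15:00-16:00. Vera: free for 15:00-16:00.

Ana, Erik, Yuki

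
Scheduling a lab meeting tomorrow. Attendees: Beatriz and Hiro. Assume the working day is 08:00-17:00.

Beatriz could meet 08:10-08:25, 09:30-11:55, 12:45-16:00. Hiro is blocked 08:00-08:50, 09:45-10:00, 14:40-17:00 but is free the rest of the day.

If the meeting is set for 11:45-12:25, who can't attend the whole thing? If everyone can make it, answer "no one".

Beatriz

Beatriz free: 08:10-08:25, 09:30-11:55, 12:45-16:00.
Hiro free: 08:50-09:45, 10:00-14:40 (invert busy blocks within the working day).
Beatriz: not fully free for 11:45-12:25. Hiro: free for 11:45-12:25.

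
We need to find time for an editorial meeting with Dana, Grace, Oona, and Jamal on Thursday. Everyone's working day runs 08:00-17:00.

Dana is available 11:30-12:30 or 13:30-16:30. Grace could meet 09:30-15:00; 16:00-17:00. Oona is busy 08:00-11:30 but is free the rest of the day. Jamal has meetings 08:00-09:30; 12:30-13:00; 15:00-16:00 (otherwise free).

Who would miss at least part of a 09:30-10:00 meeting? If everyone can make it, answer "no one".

Dana, Oona

Dana free: 11:30-12:30, 13:30-16:30.
Grace free: 09:30-15:00, 16:00-17:00.
Oona free: 11:30-17:00 (invert busy blocks within the working day).
Jamal free: 09:30-12:30, 13:00-15:00, 16:00-17:00 (invert busy blocks within the working day).
Dana: not fully free for 09:30-10:00. Grace: free for 09:30-10:00. Oona: not fully free for 09:30-10:00. Jamal: free for 09:30-10:00.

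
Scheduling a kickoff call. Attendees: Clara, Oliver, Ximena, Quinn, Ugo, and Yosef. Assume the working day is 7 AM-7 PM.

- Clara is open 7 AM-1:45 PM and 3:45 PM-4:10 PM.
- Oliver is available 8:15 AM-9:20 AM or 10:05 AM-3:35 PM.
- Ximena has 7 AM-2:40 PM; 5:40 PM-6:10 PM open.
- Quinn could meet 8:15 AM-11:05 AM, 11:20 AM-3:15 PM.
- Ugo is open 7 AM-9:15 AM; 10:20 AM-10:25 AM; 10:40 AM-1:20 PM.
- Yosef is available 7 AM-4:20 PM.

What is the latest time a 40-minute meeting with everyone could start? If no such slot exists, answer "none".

Clara ∩ Oliver: 08:15-09:20, 10:05-13:45.
Clara ∩ Oliver ∩ Ximena: 08:15-09:20, 10:05-13:45.
Clara ∩ Oliver ∩ Ximena ∩ Quinn: 08:15-09:20, 10:05-11:05, 11:20-13:45.
Clara ∩ Oliver ∩ Ximena ∩ Quinn ∩ Ugo: 08:15-09:15, 10:20-10:25, 10:40-11:05, 11:20-13:20.
Clara ∩ Oliver ∩ Ximena ∩ Quinn ∩ Ugo ∩ Yosef: 08:15-09:15, 10:20-10:25, 10:40-11:05, 11:20-13:20.
The last common window of at least 40 minutes is 11:20-13:20; a 40-minute meeting can start as late as 12:40 and still end by 13:20.

12:40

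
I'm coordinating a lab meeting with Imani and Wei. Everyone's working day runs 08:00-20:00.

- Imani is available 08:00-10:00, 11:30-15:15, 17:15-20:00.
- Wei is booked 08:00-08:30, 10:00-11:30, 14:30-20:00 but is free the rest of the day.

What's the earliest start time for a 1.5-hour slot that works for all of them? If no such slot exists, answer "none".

Imani free: 08:00-10:00, 11:30-15:15, 17:15-20:00.
Wei free: 08:30-10:00, 11:30-14:30 (invert busy blocks within the working day).
Imani ∩ Wei: 08:30-10:00, 11:30-14:30.
So the common availability across everyone is 08:30-10:00, 11:30-14:30.
The first common window of at least 90 minutes is 08:30-10:00, so the earliest start is 08:30.

08:30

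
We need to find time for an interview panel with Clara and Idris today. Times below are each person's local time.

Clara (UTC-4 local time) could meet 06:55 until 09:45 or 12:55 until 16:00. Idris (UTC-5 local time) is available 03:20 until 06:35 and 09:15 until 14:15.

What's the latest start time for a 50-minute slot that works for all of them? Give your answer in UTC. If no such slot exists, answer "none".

Clara in UTC: 10:55-13:45, 16:55-20:00 (add 4h to convert from UTC-4).
Idris in UTC: 08:20-11:35, 14:15-19:15 (add 5h to convert from UTC-5).
Clara ∩ Idris: 10:55-11:35, 16:55-19:15.
The last common window of at least 50 minutes is 16:55-19:15; a 50-minute meeting can start as late as 18:25 and still end by 19:15.

18:25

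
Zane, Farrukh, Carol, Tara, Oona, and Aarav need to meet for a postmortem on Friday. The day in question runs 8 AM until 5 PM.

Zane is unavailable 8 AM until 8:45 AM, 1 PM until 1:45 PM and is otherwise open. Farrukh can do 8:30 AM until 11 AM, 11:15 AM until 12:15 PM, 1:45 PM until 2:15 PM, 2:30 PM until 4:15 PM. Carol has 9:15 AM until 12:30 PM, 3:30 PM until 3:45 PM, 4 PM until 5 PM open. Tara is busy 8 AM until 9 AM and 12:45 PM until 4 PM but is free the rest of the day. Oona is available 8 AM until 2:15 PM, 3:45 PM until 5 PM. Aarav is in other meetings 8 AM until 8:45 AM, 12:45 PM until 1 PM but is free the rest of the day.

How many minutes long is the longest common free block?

Zane free: 08:45-13:00, 13:45-17:00 (invert busy blocks within the working day).
Farrukh free: 08:30-11:00, 11:15-12:15, 13:45-14:15, 14:30-16:15.
Carol free: 09:15-12:30, 15:30-15:45, 16:00-17:00.
Tara free: 09:00-12:45, 16:00-17:00 (invert busy blocks within the working day).
Oona free: 08:00-14:15, 15:45-17:00.
Aarav free: 08:45-12:45, 13:00-17:00 (invert busy blocks within the working day).
Zane ∩ Farrukh: 08:45-11:00, 11:15-12:15, 13:45-14:15, 14:30-16:15.
Zane ∩ Farrukh ∩ Carol: 09:15-11:00, 11:15-12:15, 15:30-15:45, 16:00-16:15.
Zane ∩ Farrukh ∩ Carol ∩ Tara: 09:15-11:00, 11:15-12:15, 16:00-16:15.
Zane ∩ Farrukh ∩ Carol ∩ Tara ∩ Oona: 09:15-11:00, 11:15-12:15, 16:00-16:15.
Zane ∩ Farrukh ∩ Carol ∩ Tara ∩ Oona ∩ Aarav: 09:15-11:00, 11:15-12:15, 16:00-16:15.
The longest is 09:15-11:00 at 105 minutes.

105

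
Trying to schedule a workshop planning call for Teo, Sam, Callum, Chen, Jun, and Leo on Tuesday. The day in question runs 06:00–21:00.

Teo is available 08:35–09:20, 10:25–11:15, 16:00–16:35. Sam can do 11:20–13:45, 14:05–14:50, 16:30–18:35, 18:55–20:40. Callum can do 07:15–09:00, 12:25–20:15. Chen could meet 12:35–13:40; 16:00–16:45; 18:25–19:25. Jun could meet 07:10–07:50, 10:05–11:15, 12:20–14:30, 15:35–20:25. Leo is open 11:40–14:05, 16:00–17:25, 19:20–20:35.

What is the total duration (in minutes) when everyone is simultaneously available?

Teo ∩ Sam: 16:30-16:35.
Teo ∩ Sam ∩ Callum: 16:30-16:35.
Teo ∩ Sam ∩ Callum ∩ Chen: 16:30-16:35.
Teo ∩ Sam ∩ Callum ∩ Chen ∩ Jun: 16:30-16:35.
Teo ∩ Sam ∩ Callum ∩ Chen ∩ Jun ∩ Leo: 16:30-16:35.
That's a single block of 5 minutes.

5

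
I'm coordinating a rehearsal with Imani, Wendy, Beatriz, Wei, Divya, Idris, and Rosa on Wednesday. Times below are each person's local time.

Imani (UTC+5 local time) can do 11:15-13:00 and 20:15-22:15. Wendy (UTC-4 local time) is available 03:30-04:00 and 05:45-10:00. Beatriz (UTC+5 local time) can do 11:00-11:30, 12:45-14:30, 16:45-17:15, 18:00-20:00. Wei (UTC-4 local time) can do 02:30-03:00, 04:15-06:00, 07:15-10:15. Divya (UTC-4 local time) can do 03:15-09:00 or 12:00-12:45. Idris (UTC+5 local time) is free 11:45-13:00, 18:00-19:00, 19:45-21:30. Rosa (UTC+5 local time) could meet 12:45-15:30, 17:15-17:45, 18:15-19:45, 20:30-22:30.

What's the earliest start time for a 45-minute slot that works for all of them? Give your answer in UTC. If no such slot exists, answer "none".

Imani in UTC: 06:15-08:00, 15:15-17:15 (subtract 5h to convert from UTC+5).
Wendy in UTC: 07:30-08:00, 09:45-14:00 (add 4h to convert from UTC-4).
Beatriz in UTC: 06:00-06:30, 07:45-09:30, 11:45-12:15, 13:00-15:00 (subtract 5h to convert from UTC+5).
Wei in UTC: 06:30-07:00, 08:15-10:00, 11:15-14:15 (add 4h to convert from UTC-4).
Divya in UTC: 07:15-13:00, 16:00-16:45 (add 4h to convert from UTC-4).
Idris in UTC: 06:45-08:00, 13:00-14:00, 14:45-16:30 (subtract 5h to convert from UTC+5).
Rosa in UTC: 07:45-10:30, 12:15-12:45, 13:15-14:45, 15:30-17:30 (subtract 5h to convert from UTC+5).
Imani ∩ Wendy: 07:30-08:00.
Imani ∩ Wendy ∩ Beatriz: 07:45-08:00.
Imani ∩ Wendy ∩ Beatriz ∩ Wei: ∅.
Imani ∩ Wendy ∩ Beatriz ∩ Wei ∩ Divya: ∅.
Imani ∩ Wendy ∩ Beatriz ∩ Wei ∩ Divya ∩ Idris: ∅.
Imani ∩ Wendy ∩ Beatriz ∩ Wei ∩ Divya ∩ Idris ∩ Rosa: ∅.
There is no time when everyone is free.
No common window is at least 45 minutes long.

none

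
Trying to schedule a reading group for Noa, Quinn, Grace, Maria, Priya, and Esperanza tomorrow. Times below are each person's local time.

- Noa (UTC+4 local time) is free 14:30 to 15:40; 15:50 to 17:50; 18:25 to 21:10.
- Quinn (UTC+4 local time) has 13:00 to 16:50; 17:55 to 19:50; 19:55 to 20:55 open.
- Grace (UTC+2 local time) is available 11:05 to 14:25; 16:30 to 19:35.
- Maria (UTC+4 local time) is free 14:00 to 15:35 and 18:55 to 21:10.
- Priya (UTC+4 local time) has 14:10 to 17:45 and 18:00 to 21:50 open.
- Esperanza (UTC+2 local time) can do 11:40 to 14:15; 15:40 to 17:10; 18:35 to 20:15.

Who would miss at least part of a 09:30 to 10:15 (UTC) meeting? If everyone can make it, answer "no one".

Esperanza, Maria, Noa, Priya

Noa in UTC: 10:30-11:40, 11:50-13:50, 14:25-17:10 (subtract 4h to convert from UTC+4).
Quinn in UTC: 09:00-12:50, 13:55-15:50, 15:55-16:55 (subtract 4h to convert from UTC+4).
Grace in UTC: 09:05-12:25, 14:30-17:35 (subtract 2h to convert from UTC+2).
Maria in UTC: 10:00-11:35, 14:55-17:10 (subtract 4h to convert from UTC+4).
Priya in UTC: 10:10-13:45, 14:00-17:50 (subtract 4h to convert from UTC+4).
Esperanza in UTC: 09:40-12:15, 13:40-15:10, 16:35-18:15 (subtract 2h to convert from UTC+2).
Noa: not fully free for 09:30-10:15. Quinn: free for 09:30-10:15. Grace: free for 09:30-10:15. Maria: not fully free for 09:30-10:15. Priya: not fully free for 09:30-10:15. Esperanza: not fully free for 09:30-10:15.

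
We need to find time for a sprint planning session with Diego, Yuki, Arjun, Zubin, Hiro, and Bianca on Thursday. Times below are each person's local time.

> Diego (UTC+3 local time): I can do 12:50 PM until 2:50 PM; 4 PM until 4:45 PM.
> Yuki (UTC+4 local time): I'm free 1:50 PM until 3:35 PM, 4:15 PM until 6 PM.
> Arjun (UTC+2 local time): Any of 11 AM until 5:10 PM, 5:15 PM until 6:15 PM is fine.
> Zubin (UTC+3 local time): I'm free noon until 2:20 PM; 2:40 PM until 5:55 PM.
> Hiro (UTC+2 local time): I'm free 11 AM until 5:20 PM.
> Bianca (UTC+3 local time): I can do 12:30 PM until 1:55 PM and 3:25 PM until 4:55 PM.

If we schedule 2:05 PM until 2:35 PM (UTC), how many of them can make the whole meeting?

Diego in UTC: 09:50-11:50, 13:00-13:45 (subtract 3h to convert from UTC+3).
Yuki in UTC: 09:50-11:35, 12:15-14:00 (subtract 4h to convert from UTC+4).
Arjun in UTC: 09:00-15:10, 15:15-16:15 (subtract 2h to convert from UTC+2).
Zubin in UTC: 09:00-11:20, 11:40-14:55 (subtract 3h to convert from UTC+3).
Hiro in UTC: 09:00-15:20 (subtract 2h to convert from UTC+2).
Bianca in UTC: 09:30-10:55, 12:25-13:55 (subtract 3h to convert from UTC+3).
Arjun, Zubin, and Hiro can make the full 14:05-14:35 slot — that's 3.

3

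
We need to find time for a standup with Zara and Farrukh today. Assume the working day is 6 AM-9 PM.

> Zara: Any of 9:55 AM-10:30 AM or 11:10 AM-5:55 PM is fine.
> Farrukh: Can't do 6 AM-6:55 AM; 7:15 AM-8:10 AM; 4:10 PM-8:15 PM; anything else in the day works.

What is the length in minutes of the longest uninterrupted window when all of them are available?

300

Zara free: 09:55-10:30, 11:10-17:55.
Farrukh free: 06:55-07:15, 08:10-16:10, 20:15-21:00 (invert busy blocks within the working day).
Zara ∩ Farrukh: 09:55-10:30, 11:10-16:10.
So the common availability across everyone is 09:55-10:30, 11:10-16:10.
The longest is 11:10-16:10 at 300 minutes.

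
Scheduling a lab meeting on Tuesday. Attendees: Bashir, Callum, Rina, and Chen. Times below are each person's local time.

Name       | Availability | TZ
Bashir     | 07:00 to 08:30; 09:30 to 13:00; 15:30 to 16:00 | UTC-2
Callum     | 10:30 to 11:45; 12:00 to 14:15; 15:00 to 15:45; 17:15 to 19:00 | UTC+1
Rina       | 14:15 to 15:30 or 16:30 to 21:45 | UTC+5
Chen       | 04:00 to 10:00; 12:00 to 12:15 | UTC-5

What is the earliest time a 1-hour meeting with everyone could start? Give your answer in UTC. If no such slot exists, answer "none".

Bashir in UTC: 09:00-10:30, 11:30-15:00, 17:30-18:00 (add 2h to convert from UTC-2).
Callum in UTC: 09:30-10:45, 11:00-13:15, 14:00-14:45, 16:15-18:00 (subtract 1h to convert from UTC+1).
Rina in UTC: 09:15-10:30, 11:30-16:45 (subtract 5h to convert from UTC+5).
Chen in UTC: 09:00-15:00, 17:00-17:15 (add 5h to convert from UTC-5).
Bashir ∩ Callum: 09:30-10:30, 11:30-13:15, 14:00-14:45, 17:30-18:00.
Bashir ∩ Callum ∩ Rina: 09:30-10:30, 11:30-13:15, 14:00-14:45.
Bashir ∩ Callum ∩ Rina ∩ Chen: 09:30-10:30, 11:30-13:15, 14:00-14:45.
The first common window of at least 60 minutes is 09:30-10:30, so the earliest start is 09:30.

09:30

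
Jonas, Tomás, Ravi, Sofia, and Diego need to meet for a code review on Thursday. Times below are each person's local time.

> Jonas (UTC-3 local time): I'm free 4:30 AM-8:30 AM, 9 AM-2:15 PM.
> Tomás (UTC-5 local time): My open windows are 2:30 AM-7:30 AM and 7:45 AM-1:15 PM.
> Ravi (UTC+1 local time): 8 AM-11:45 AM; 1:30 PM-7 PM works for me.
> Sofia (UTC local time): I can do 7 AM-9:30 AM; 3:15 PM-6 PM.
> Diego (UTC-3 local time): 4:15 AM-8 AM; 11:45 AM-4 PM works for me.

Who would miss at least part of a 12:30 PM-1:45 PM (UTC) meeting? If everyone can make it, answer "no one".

Diego, Sofia, Tomás

Jonas in UTC: 07:30-11:30, 12:00-17:15 (add 3h to convert from UTC-3).
Tomás in UTC: 07:30-12:30, 12:45-18:15 (add 5h to convert from UTC-5).
Ravi in UTC: 07:00-10:45, 12:30-18:00 (subtract 1h to convert from UTC+1).
Sofia in UTC: 07:00-09:30, 15:15-18:00.
Diego in UTC: 07:15-11:00, 14:45-19:00 (add 3h to convert from UTC-3).
Jonas: free for 12:30-13:45. Tomás: not fully free for 12:30-13:45. Ravi: free for 12:30-13:45. Sofia: not fully free for 12:30-13:45. Diego: not fully free for 12:30-13:45.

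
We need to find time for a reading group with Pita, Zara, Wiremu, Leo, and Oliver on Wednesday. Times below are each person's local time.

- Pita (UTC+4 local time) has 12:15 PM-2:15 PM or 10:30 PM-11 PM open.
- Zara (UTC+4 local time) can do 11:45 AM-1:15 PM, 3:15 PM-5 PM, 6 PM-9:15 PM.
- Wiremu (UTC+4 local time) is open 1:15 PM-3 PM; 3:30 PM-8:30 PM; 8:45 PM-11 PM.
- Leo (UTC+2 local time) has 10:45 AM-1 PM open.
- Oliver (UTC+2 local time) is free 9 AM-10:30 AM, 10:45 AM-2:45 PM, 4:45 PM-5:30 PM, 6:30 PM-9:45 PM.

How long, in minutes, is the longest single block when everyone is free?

0

Pita in UTC: 08:15-10:15, 18:30-19:00 (subtract 4h to convert from UTC+4).
Zara in UTC: 07:45-09:15, 11:15-13:00, 14:00-17:15 (subtract 4h to convert from UTC+4).
Wiremu in UTC: 09:15-11:00, 11:30-16:30, 16:45-19:00 (subtract 4h to convert from UTC+4).
Leo in UTC: 08:45-11:00 (subtract 2h to convert from UTC+2).
Oliver in UTC: 07:00-08:30, 08:45-12:45, 14:45-15:30, 16:30-19:45 (subtract 2h to convert from UTC+2).
Pita ∩ Zara: 08:15-09:15.
Pita ∩ Zara ∩ Wiremu: ∅.
Pita ∩ Zara ∩ Wiremu ∩ Leo: ∅.
Pita ∩ Zara ∩ Wiremu ∩ Leo ∩ Oliver: ∅.
There is no time when everyone is free.
No common window exists, so the longest block is 0 minutes.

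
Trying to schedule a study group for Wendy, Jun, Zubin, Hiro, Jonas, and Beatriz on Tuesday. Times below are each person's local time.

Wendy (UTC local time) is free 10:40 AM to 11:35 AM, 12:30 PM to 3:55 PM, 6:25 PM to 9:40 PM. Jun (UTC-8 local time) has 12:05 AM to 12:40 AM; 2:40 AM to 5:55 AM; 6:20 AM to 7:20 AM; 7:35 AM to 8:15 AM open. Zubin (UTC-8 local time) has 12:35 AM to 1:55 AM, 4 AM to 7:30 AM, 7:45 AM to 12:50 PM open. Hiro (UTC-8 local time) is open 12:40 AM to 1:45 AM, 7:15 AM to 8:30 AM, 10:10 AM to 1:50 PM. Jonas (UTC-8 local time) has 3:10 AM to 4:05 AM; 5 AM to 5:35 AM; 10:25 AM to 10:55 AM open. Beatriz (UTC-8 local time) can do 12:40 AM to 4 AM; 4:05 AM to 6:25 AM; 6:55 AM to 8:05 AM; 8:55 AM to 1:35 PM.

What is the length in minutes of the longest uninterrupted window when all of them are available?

0

Wendy in UTC: 10:40-11:35, 12:30-15:55, 18:25-21:40.
Jun in UTC: 08:05-08:40, 10:40-13:55, 14:20-15:20, 15:35-16:15 (add 8h to convert from UTC-8).
Zubin in UTC: 08:35-09:55, 12:00-15:30, 15:45-20:50 (add 8h to convert from UTC-8).
Hiro in UTC: 08:40-09:45, 15:15-16:30, 18:10-21:50 (add 8h to convert from UTC-8).
Jonas in UTC: 11:10-12:05, 13:00-13:35, 18:25-18:55 (add 8h to convert from UTC-8).
Beatriz in UTC: 08:40-12:00, 12:05-14:25, 14:55-16:05, 16:55-21:35 (add 8h to convert from UTC-8).
Wendy ∩ Jun: 10:40-11:35, 12:30-13:55, 14:20-15:20, 15:35-15:55.
Wendy ∩ Jun ∩ Zubin: 12:30-13:55, 14:20-15:20, 15:45-15:55.
Wendy ∩ Jun ∩ Zubin ∩ Hiro: 15:15-15:20, 15:45-15:55.
Wendy ∩ Jun ∩ Zubin ∩ Hiro ∩ Jonas: ∅.
Wendy ∩ Jun ∩ Zubin ∩ Hiro ∩ Jonas ∩ Beatriz: ∅.
There is no time when everyone is free.
No common window exists, so the longest block is 0 minutes.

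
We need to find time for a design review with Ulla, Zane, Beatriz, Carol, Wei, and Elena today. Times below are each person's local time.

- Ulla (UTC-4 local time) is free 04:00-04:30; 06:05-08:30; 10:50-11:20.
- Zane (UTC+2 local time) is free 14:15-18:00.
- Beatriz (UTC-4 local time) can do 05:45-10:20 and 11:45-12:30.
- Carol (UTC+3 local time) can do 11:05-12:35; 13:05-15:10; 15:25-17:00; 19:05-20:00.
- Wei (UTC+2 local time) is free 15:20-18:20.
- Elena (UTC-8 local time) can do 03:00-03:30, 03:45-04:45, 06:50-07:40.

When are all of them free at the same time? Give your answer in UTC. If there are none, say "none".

none

Ulla in UTC: 08:00-08:30, 10:05-12:30, 14:50-15:20 (add 4h to convert from UTC-4).
Zane in UTC: 12:15-16:00 (subtract 2h to convert from UTC+2).
Beatriz in UTC: 09:45-14:20, 15:45-16:30 (add 4h to convert from UTC-4).
Carol in UTC: 08:05-09:35, 10:05-12:10, 12:25-14:00, 16:05-17:00 (subtract 3h to convert from UTC+3).
Wei in UTC: 13:20-16:20 (subtract 2h to convert from UTC+2).
Elena in UTC: 11:00-11:30, 11:45-12:45, 14:50-15:40 (add 8h to convert from UTC-8).
Ulla ∩ Zane: 12:15-12:30, 14:50-15:20.
Ulla ∩ Zane ∩ Beatriz: 12:15-12:30.
Ulla ∩ Zane ∩ Beatriz ∩ Carol: 12:25-12:30.
Ulla ∩ Zane ∩ Beatriz ∩ Carol ∩ Wei: ∅.
Ulla ∩ Zane ∩ Beatriz ∩ Carol ∩ Wei ∩ Elena: ∅.
There is no time when everyone is free.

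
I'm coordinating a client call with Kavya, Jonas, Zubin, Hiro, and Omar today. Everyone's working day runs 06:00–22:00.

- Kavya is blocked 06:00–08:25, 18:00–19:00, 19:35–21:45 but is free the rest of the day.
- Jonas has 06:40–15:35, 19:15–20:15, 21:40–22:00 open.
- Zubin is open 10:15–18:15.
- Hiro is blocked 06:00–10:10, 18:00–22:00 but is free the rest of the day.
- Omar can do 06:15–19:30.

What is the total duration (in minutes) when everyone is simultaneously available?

320

Kavya free: 08:25-18:00, 19:00-19:35, 21:45-22:00 (invert busy blocks within the working day).
Jonas free: 06:40-15:35, 19:15-20:15, 21:40-22:00.
Zubin free: 10:15-18:15.
Hiro free: 10:10-18:00 (invert busy blocks within the working day).
Omar free: 06:15-19:30.
Kavya ∩ Jonas: 08:25-15:35, 19:15-19:35, 21:45-22:00.
Kavya ∩ Jonas ∩ Zubin: 10:15-15:35.
Kavya ∩ Jonas ∩ Zubin ∩ Hiro: 10:15-15:35.
Kavya ∩ Jonas ∩ Zubin ∩ Hiro ∩ Omar: 10:15-15:35.
So the common availability across everyone is 10:15-15:35.
That's a single block of 320 minutes.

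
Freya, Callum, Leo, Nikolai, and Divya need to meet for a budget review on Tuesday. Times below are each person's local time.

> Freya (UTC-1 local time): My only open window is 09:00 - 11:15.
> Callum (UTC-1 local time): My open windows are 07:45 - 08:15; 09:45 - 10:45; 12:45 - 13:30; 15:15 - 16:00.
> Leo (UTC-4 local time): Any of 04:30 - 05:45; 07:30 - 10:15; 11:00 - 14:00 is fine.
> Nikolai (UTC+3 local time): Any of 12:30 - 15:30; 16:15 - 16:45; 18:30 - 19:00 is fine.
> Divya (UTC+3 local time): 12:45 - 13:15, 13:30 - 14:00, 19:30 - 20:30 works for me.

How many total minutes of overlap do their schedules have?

0

Freya in UTC: 10:00-12:15 (add 1h to convert from UTC-1).
Callum in UTC: 08:45-09:15, 10:45-11:45, 13:45-14:30, 16:15-17:00 (add 1h to convert from UTC-1).
Leo in UTC: 08:30-09:45, 11:30-14:15, 15:00-18:00 (add 4h to convert from UTC-4).
Nikolai in UTC: 09:30-12:30, 13:15-13:45, 15:30-16:00 (subtract 3h to convert from UTC+3).
Divya in UTC: 09:45-10:15, 10:30-11:00, 16:30-17:30 (subtract 3h to convert from UTC+3).
Freya ∩ Callum: 10:45-11:45.
Freya ∩ Callum ∩ Leo: 11:30-11:45.
Freya ∩ Callum ∩ Leo ∩ Nikolai: 11:30-11:45.
Freya ∩ Callum ∩ Leo ∩ Nikolai ∩ Divya: ∅.
There is no time when everyone is free.
There is no common window, so the total is 0 minutes.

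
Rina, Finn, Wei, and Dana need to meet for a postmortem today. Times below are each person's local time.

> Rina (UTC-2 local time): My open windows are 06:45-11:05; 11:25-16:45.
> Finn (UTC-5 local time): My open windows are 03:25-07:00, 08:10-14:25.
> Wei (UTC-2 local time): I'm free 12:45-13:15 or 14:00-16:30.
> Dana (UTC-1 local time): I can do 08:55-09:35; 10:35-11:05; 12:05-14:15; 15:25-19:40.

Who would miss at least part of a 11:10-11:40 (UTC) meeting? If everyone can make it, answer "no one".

Dana, Wei

Rina in UTC: 08:45-13:05, 13:25-18:45 (add 2h to convert from UTC-2).
Finn in UTC: 08:25-12:00, 13:10-19:25 (add 5h to convert from UTC-5).
Wei in UTC: 14:45-15:15, 16:00-18:30 (add 2h to convert from UTC-2).
Dana in UTC: 09:55-10:35, 11:35-12:05, 13:05-15:15, 16:25-20:40 (add 1h to convert from UTC-1).
Rina: free for 11:10-11:40. Finn: free for 11:10-11:40. Wei: not fully free for 11:10-11:40. Dana: not fully free for 11:10-11:40.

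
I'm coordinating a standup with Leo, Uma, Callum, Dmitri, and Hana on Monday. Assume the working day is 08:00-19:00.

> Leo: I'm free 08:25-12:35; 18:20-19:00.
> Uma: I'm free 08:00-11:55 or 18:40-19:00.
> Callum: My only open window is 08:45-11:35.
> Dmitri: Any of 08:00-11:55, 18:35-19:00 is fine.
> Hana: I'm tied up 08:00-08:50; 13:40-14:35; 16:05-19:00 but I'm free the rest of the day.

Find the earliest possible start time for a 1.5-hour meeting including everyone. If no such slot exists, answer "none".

08:50

Leo free: 08:25-12:35, 18:20-19:00.
Uma free: 08:00-11:55, 18:40-19:00.
Callum free: 08:45-11:35.
Dmitri free: 08:00-11:55, 18:35-19:00.
Hana free: 08:50-13:40, 14:35-16:05 (invert busy blocks within the working day).
Leo ∩ Uma: 08:25-11:55, 18:40-19:00.
Leo ∩ Uma ∩ Callum: 08:45-11:35.
Leo ∩ Uma ∩ Callum ∩ Dmitri: 08:45-11:35.
Leo ∩ Uma ∩ Callum ∩ Dmitri ∩ Hana: 08:50-11:35.
The first common window of at least 90 minutes is 08:50-11:35, so the earliest start is 08:50.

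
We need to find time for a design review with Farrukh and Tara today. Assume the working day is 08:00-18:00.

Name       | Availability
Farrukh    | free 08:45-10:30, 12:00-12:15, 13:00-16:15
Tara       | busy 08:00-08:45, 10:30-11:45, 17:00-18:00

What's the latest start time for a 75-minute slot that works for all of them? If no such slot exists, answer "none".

Farrukh free: 08:45-10:30, 12:00-12:15, 13:00-16:15.
Tara free: 08:45-10:30, 11:45-17:00 (invert busy blocks within the working day).
Farrukh ∩ Tara: 08:45-10:30, 12:00-12:15, 13:00-16:15.
Those are the intersection windows.
The last common window of at least 75 minutes is 13:00-16:15; a 75-minute meeting can start as late as 15:00 and still end by 16:15.

15:00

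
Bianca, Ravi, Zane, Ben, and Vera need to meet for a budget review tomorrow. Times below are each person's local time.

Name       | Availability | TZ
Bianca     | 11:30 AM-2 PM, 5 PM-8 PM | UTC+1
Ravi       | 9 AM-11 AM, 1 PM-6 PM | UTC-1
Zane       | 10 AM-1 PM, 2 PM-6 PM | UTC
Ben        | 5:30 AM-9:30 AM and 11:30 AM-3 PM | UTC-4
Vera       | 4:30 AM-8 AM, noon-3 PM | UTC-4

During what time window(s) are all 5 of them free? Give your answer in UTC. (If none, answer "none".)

10:30-12:00, 16:00-18:00

Bianca in UTC: 10:30-13:00, 16:00-19:00 (subtract 1h to convert from UTC+1).
Ravi in UTC: 10:00-12:00, 14:00-19:00 (add 1h to convert from UTC-1).
Zane in UTC: 10:00-13:00, 14:00-18:00.
Ben in UTC: 09:30-13:30, 15:30-19:00 (add 4h to convert from UTC-4).
Vera in UTC: 08:30-12:00, 16:00-19:00 (add 4h to convert from UTC-4).
Bianca ∩ Ravi: 10:30-12:00, 16:00-19:00.
Bianca ∩ Ravi ∩ Zane: 10:30-12:00, 16:00-18:00.
Bianca ∩ Ravi ∩ Zane ∩ Ben: 10:30-12:00, 16:00-18:00.
Bianca ∩ Ravi ∩ Zane ∩ Ben ∩ Vera: 10:30-12:00, 16:00-18:00.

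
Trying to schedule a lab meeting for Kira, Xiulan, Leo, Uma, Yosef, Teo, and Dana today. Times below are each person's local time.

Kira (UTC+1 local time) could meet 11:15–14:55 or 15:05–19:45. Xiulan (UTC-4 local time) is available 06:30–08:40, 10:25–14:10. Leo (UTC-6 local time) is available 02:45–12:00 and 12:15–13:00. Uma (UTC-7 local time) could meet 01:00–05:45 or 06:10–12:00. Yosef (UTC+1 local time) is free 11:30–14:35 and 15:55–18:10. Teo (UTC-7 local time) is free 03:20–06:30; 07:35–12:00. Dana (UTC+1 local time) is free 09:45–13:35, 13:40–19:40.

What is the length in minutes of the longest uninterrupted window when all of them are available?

Kira in UTC: 10:15-13:55, 14:05-18:45 (subtract 1h to convert from UTC+1).
Xiulan in UTC: 10:30-12:40, 14:25-18:10 (add 4h to convert from UTC-4).
Leo in UTC: 08:45-18:00, 18:15-19:00 (add 6h to convert from UTC-6).
Uma in UTC: 08:00-12:45, 13:10-19:00 (add 7h to convert from UTC-7).
Yosef in UTC: 10:30-13:35, 14:55-17:10 (subtract 1h to convert from UTC+1).
Teo in UTC: 10:20-13:30, 14:35-19:00 (add 7h to convert from UTC-7).
Dana in UTC: 08:45-12:35, 12:40-18:40 (subtract 1h to convert from UTC+1).
Kira ∩ Xiulan: 10:30-12:40, 14:25-18:10.
Kira ∩ Xiulan ∩ Leo: 10:30-12:40, 14:25-18:00.
Kira ∩ Xiulan ∩ Leo ∩ Uma: 10:30-12:40, 14:25-18:00.
Kira ∩ Xiulan ∩ Leo ∩ Uma ∩ Yosef: 10:30-12:40, 14:55-17:10.
Kira ∩ Xiulan ∩ Leo ∩ Uma ∩ Yosef ∩ Teo: 10:30-12:40, 14:55-17:10.
Kira ∩ Xiulan ∩ Leo ∩ Uma ∩ Yosef ∩ Teo ∩ Dana: 10:30-12:35, 14:55-17:10.
So the common availability across everyone is 10:30-12:35, 14:55-17:10.
The longest is 14:55-17:10 at 135 minutes.

135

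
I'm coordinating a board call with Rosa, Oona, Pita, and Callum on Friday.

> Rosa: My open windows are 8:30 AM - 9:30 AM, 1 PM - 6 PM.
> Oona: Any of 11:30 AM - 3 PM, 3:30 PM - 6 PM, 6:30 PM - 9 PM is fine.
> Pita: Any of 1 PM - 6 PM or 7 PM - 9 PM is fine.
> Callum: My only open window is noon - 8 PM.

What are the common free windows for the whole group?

Rosa ∩ Oona: 13:00-15:00, 15:30-18:00.
Rosa ∩ Oona ∩ Pita: 13:00-15:00, 15:30-18:00.
Rosa ∩ Oona ∩ Pita ∩ Callum: 13:00-15:00, 15:30-18:00.

13:00-15:00, 15:30-18:00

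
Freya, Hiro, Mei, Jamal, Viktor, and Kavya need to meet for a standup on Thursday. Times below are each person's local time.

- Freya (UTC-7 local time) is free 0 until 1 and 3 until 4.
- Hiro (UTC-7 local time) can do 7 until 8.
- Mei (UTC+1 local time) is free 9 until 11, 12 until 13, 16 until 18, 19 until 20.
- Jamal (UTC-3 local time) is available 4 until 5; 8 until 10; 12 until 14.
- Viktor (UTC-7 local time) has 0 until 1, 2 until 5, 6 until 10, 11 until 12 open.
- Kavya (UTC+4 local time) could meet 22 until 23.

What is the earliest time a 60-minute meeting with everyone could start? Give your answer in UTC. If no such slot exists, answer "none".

Freya in UTC: 07:00-08:00, 10:00-11:00 (add 7h to convert from UTC-7).
Hiro in UTC: 14:00-15:00 (add 7h to convert from UTC-7).
Mei in UTC: 08:00-10:00, 11:00-12:00, 15:00-17:00, 18:00-19:00 (subtract 1h to convert from UTC+1).
Jamal in UTC: 07:00-08:00, 11:00-13:00, 15:00-17:00 (add 3h to convert from UTC-3).
Viktor in UTC: 07:00-08:00, 09:00-12:00, 13:00-17:00, 18:00-19:00 (add 7h to convert from UTC-7).
Kavya in UTC: 18:00-19:00 (subtract 4h to convert from UTC+4).
Freya ∩ Hiro: ∅.
Freya ∩ Hiro ∩ Mei: ∅.
Freya ∩ Hiro ∩ Mei ∩ Jamal: ∅.
Freya ∩ Hiro ∩ Mei ∩ Jamal ∩ Viktor: ∅.
Freya ∩ Hiro ∩ Mei ∩ Jamal ∩ Viktor ∩ Kavya: ∅.
There is no time when everyone is free.
No common window is at least 60 minutes long.

none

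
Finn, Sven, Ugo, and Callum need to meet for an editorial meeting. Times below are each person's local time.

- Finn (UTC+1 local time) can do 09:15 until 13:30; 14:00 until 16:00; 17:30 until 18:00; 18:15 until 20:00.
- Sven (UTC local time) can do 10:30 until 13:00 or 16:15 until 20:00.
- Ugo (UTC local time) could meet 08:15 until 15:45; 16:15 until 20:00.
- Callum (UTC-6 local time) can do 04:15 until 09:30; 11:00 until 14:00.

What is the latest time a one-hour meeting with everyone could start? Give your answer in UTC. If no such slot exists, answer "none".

Finn in UTC: 08:15-12:30, 13:00-15:00, 16:30-17:00, 17:15-19:00 (subtract 1h to convert from UTC+1).
Sven in UTC: 10:30-13:00, 16:15-20:00.
Ugo in UTC: 08:15-15:45, 16:15-20:00.
Callum in UTC: 10:15-15:30, 17:00-20:00 (add 6h to convert from UTC-6).
Finn ∩ Sven: 10:30-12:30, 16:30-17:00, 17:15-19:00.
Finn ∩ Sven ∩ Ugo: 10:30-12:30, 16:30-17:00, 17:15-19:00.
Finn ∩ Sven ∩ Ugo ∩ Callum: 10:30-12:30, 17:15-19:00.
So the common availability across everyone is 10:30-12:30, 17:15-19:00.
The last common window of at least 60 minutes is 17:15-19:00; a 60-minute meeting can start as late as 18:00 and still end by 19:00.

18:00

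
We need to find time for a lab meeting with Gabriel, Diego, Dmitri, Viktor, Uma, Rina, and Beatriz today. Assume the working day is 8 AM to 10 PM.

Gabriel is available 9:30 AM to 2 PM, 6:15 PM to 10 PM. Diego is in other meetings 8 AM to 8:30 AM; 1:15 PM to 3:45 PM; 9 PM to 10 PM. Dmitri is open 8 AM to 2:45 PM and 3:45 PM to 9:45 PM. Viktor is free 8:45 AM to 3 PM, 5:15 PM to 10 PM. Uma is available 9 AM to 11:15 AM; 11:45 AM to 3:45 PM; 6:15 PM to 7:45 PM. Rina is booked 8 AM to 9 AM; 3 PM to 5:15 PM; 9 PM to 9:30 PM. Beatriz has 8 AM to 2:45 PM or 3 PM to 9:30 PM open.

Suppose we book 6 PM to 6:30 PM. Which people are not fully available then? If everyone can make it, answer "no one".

Gabriel, Uma

Gabriel free: 09:30-14:00, 18:15-22:00.
Diego free: 08:30-13:15, 15:45-21:00 (invert busy blocks within the working day).
Dmitri free: 08:00-14:45, 15:45-21:45.
Viktor free: 08:45-15:00, 17:15-22:00.
Uma free: 09:00-11:15, 11:45-15:45, 18:15-19:45.
Rina free: 09:00-15:00, 17:15-21:00, 21:30-22:00 (invert busy blocks within the working day).
Beatriz free: 08:00-14:45, 15:00-21:30.
Gabriel: not fully free for 18:00-18:30. Diego: free for 18:00-18:30. Dmitri: free for 18:00-18:30. Viktor: free for 18:00-18:30. Uma: not fully free for 18:00-18:30. Rina: free for 18:00-18:30. Beatriz: free for 18:00-18:30.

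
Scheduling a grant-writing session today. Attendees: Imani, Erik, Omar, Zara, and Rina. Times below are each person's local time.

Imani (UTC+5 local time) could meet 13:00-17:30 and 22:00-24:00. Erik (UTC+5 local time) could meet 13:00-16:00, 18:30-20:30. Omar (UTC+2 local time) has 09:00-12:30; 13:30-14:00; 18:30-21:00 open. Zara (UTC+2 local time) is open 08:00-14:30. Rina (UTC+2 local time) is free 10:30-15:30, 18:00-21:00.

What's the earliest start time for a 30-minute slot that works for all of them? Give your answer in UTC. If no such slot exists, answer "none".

08:30

Imani in UTC: 08:00-12:30, 17:00-19:00 (subtract 5h to convert from UTC+5).
Erik in UTC: 08:00-11:00, 13:30-15:30 (subtract 5h to convert from UTC+5).
Omar in UTC: 07:00-10:30, 11:30-12:00, 16:30-19:00 (subtract 2h to convert from UTC+2).
Zara in UTC: 06:00-12:30 (subtract 2h to convert from UTC+2).
Rina in UTC: 08:30-13:30, 16:00-19:00 (subtract 2h to convert from UTC+2).
Imani ∩ Erik: 08:00-11:00.
Imani ∩ Erik ∩ Omar: 08:00-10:30.
Imani ∩ Erik ∩ Omar ∩ Zara: 08:00-10:30.
Imani ∩ Erik ∩ Omar ∩ Zara ∩ Rina: 08:30-10:30.
The first common window of at least 30 minutes is 08:30-10:30, so the earliest start is 08:30.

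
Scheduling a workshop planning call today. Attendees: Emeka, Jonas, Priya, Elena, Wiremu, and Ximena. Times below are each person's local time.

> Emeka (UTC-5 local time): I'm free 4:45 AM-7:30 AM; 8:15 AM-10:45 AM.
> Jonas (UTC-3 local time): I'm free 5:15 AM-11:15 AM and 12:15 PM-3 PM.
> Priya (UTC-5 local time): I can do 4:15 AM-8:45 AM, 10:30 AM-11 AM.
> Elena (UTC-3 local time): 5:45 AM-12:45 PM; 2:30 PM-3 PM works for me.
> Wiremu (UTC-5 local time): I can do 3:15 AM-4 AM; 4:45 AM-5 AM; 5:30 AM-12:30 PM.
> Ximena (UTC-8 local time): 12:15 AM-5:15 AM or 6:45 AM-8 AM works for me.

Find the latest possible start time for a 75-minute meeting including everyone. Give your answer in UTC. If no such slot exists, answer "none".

11:15

Emeka in UTC: 09:45-12:30, 13:15-15:45 (add 5h to convert from UTC-5).
Jonas in UTC: 08:15-14:15, 15:15-18:00 (add 3h to convert from UTC-3).
Priya in UTC: 09:15-13:45, 15:30-16:00 (add 5h to convert from UTC-5).
Elena in UTC: 08:45-15:45, 17:30-18:00 (add 3h to convert from UTC-3).
Wiremu in UTC: 08:15-09:00, 09:45-10:00, 10:30-17:30 (add 5h to convert from UTC-5).
Ximena in UTC: 08:15-13:15, 14:45-16:00 (add 8h to convert from UTC-8).
Emeka ∩ Jonas: 09:45-12:30, 13:15-14:15, 15:15-15:45.
Emeka ∩ Jonas ∩ Priya: 09:45-12:30, 13:15-13:45, 15:30-15:45.
Emeka ∩ Jonas ∩ Priya ∩ Elena: 09:45-12:30, 13:15-13:45, 15:30-15:45.
Emeka ∩ Jonas ∩ Priya ∩ Elena ∩ Wiremu: 09:45-10:00, 10:30-12:30, 13:15-13:45, 15:30-15:45.
Emeka ∩ Jonas ∩ Priya ∩ Elena ∩ Wiremu ∩ Ximena: 09:45-10:00, 10:30-12:30, 15:30-15:45.
The last common window of at least 75 minutes is 10:30-12:30; a 75-minute meeting can start as late as 11:15 and still end by 12:30.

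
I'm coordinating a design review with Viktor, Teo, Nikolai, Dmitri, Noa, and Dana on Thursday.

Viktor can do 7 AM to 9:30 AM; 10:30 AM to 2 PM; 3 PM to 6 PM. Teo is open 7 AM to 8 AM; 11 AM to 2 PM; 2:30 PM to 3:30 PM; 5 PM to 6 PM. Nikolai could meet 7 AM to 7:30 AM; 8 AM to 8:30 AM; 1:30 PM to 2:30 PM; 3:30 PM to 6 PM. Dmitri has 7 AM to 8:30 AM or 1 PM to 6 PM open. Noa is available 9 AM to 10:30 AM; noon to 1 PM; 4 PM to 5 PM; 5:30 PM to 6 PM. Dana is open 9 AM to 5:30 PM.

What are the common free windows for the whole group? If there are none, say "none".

Viktor ∩ Teo: 07:00-08:00, 11:00-14:00, 15:00-15:30, 17:00-18:00.
Viktor ∩ Teo ∩ Nikolai: 07:00-07:30, 13:30-14:00, 17:00-18:00.
Viktor ∩ Teo ∩ Nikolai ∩ Dmitri: 07:00-07:30, 13:30-14:00, 17:00-18:00.
Viktor ∩ Teo ∩ Nikolai ∩ Dmitri ∩ Noa: 17:30-18:00.
Viktor ∩ Teo ∩ Nikolai ∩ Dmitri ∩ Noa ∩ Dana: ∅.
There is no time when everyone is free.

none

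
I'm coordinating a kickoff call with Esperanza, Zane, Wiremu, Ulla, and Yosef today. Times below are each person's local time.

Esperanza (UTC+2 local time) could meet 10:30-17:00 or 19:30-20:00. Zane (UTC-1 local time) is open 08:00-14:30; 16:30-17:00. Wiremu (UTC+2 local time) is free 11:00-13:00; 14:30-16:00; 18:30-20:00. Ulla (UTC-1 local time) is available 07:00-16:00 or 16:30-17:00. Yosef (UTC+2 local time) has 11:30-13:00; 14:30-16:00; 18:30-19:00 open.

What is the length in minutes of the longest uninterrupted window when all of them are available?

Esperanza in UTC: 08:30-15:00, 17:30-18:00 (subtract 2h to convert from UTC+2).
Zane in UTC: 09:00-15:30, 17:30-18:00 (add 1h to convert from UTC-1).
Wiremu in UTC: 09:00-11:00, 12:30-14:00, 16:30-18:00 (subtract 2h to convert from UTC+2).
Ulla in UTC: 08:00-17:00, 17:30-18:00 (add 1h to convert from UTC-1).
Yosef in UTC: 09:30-11:00, 12:30-14:00, 16:30-17:00 (subtract 2h to convert from UTC+2).
Esperanza ∩ Zane: 09:00-15:00, 17:30-18:00.
Esperanza ∩ Zane ∩ Wiremu: 09:00-11:00, 12:30-14:00, 17:30-18:00.
Esperanza ∩ Zane ∩ Wiremu ∩ Ulla: 09:00-11:00, 12:30-14:00, 17:30-18:00.
Esperanza ∩ Zane ∩ Wiremu ∩ Ulla ∩ Yosef: 09:30-11:00, 12:30-14:00.
Those are the intersection windows.
The longest is 09:30-11:00 at 90 minutes.

90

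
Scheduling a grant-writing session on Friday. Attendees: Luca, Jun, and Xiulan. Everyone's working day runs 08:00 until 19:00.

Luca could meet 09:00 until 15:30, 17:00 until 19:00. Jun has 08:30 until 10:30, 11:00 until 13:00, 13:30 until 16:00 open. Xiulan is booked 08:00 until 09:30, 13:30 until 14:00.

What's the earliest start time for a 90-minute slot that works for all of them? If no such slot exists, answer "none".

11:00

Luca free: 09:00-15:30, 17:00-19:00.
Jun free: 08:30-10:30, 11:00-13:00, 13:30-16:00.
Xiulan free: 09:30-13:30, 14:00-19:00 (invert busy blocks within the working day).
Luca ∩ Jun: 09:00-10:30, 11:00-13:00, 13:30-15:30.
Luca ∩ Jun ∩ Xiulan: 09:30-10:30, 11:00-13:00, 14:00-15:30.
The first common window of at least 90 minutes is 11:00-13:00, so the earliest start is 11:00.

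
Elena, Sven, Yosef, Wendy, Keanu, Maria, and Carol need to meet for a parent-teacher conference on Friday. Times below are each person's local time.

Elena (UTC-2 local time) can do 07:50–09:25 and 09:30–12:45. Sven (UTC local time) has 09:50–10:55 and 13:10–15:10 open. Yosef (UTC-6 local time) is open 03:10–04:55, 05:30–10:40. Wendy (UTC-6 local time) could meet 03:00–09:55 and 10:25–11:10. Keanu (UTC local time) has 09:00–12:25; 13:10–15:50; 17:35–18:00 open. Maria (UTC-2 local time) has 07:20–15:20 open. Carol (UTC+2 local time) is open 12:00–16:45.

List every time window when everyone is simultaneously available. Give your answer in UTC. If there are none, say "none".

10:00-10:55, 13:10-14:45

Elena in UTC: 09:50-11:25, 11:30-14:45 (add 2h to convert from UTC-2).
Sven in UTC: 09:50-10:55, 13:10-15:10.
Yosef in UTC: 09:10-10:55, 11:30-16:40 (add 6h to convert from UTC-6).
Wendy in UTC: 09:00-15:55, 16:25-17:10 (add 6h to convert from UTC-6).
Keanu in UTC: 09:00-12:25, 13:10-15:50, 17:35-18:00.
Maria in UTC: 09:20-17:20 (add 2h to convert from UTC-2).
Carol in UTC: 10:00-14:45 (subtract 2h to convert from UTC+2).
Elena ∩ Sven: 09:50-10:55, 13:10-14:45.
Elena ∩ Sven ∩ Yosef: 09:50-10:55, 13:10-14:45.
Elena ∩ Sven ∩ Yosef ∩ Wendy: 09:50-10:55, 13:10-14:45.
Elena ∩ Sven ∩ Yosef ∩ Wendy ∩ Keanu: 09:50-10:55, 13:10-14:45.
Elena ∩ Sven ∩ Yosef ∩ Wendy ∩ Keanu ∩ Maria: 09:50-10:55, 13:10-14:45.
Elena ∩ Sven ∩ Yosef ∩ Wendy ∩ Keanu ∩ Maria ∩ Carol: 10:00-10:55, 13:10-14:45.
So the common availability across everyone is 10:00-10:55, 13:10-14:45.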